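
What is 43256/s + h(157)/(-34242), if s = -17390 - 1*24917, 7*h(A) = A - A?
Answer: -43256/42307 ≈ -1.0224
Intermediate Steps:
h(A) = 0 (h(A) = (A - A)/7 = (⅐)*0 = 0)
s = -42307 (s = -17390 - 24917 = -42307)
43256/s + h(157)/(-34242) = 43256/(-42307) + 0/(-34242) = 43256*(-1/42307) + 0*(-1/34242) = -43256/42307 + 0 = -43256/42307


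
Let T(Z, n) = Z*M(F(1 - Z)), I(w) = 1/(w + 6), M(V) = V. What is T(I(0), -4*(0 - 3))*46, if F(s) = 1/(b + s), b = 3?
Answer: 2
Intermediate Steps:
F(s) = 1/(3 + s)
I(w) = 1/(6 + w)
T(Z, n) = Z/(4 - Z) (T(Z, n) = Z/(3 + (1 - Z)) = Z/(4 - Z))
T(I(0), -4*(0 - 3))*46 = -1/((6 + 0)*(-4 + 1/(6 + 0)))*46 = -1/(6*(-4 + 1/6))*46 = -1*⅙/(-4 + ⅙)*46 = -1*⅙/(-23/6)*46 = -1*⅙*(-6/23)*46 = (1/23)*46 = 2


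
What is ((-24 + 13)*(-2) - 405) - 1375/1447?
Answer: -555576/1447 ≈ -383.95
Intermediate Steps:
((-24 + 13)*(-2) - 405) - 1375/1447 = (-11*(-2) - 405) - 1375*1/1447 = (22 - 405) - 1375/1447 = -383 - 1375/1447 = -555576/1447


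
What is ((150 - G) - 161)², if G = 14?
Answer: 625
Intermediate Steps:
((150 - G) - 161)² = ((150 - 1*14) - 161)² = ((150 - 14) - 161)² = (136 - 161)² = (-25)² = 625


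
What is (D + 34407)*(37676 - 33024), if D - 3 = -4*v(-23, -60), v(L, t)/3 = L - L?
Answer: 160075320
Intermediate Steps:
v(L, t) = 0 (v(L, t) = 3*(L - L) = 3*0 = 0)
D = 3 (D = 3 - 4*0 = 3 + 0 = 3)
(D + 34407)*(37676 - 33024) = (3 + 34407)*(37676 - 33024) = 34410*4652 = 160075320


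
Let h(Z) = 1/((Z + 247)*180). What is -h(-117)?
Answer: -1/23400 ≈ -4.2735e-5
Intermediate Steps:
h(Z) = 1/(180*(247 + Z)) (h(Z) = (1/180)/(247 + Z) = 1/(180*(247 + Z)))
-h(-117) = -1/(180*(247 - 117)) = -1/(180*130) = -1*1/23400 = -1/23400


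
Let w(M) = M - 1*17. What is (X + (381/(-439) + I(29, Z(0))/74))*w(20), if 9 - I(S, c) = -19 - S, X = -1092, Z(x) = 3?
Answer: -106433649/32486 ≈ -3276.3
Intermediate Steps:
w(M) = -17 + M (w(M) = M - 17 = -17 + M)
I(S, c) = 28 + S (I(S, c) = 9 - (-19 - S) = 9 + (19 + S) = 28 + S)
(X + (381/(-439) + I(29, Z(0))/74))*w(20) = (-1092 + (381/(-439) + (28 + 29)/74))*(-17 + 20) = (-1092 + (381*(-1/439) + 57*(1/74)))*3 = (-1092 + (-381/439 + 57/74))*3 = (-1092 - 3171/32486)*3 = -35477883/32486*3 = -106433649/32486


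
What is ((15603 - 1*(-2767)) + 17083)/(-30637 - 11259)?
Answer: -35453/41896 ≈ -0.84621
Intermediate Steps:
((15603 - 1*(-2767)) + 17083)/(-30637 - 11259) = ((15603 + 2767) + 17083)/(-41896) = (18370 + 17083)*(-1/41896) = 35453*(-1/41896) = -35453/41896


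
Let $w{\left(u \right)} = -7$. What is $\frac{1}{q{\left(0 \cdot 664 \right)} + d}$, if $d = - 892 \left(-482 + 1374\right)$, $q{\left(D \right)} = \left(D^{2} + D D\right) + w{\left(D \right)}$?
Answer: $- \frac{1}{795671} \approx -1.2568 \cdot 10^{-6}$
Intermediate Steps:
$q{\left(D \right)} = -7 + 2 D^{2}$ ($q{\left(D \right)} = \left(D^{2} + D D\right) - 7 = \left(D^{2} + D^{2}\right) - 7 = 2 D^{2} - 7 = -7 + 2 D^{2}$)
$d = -795664$ ($d = \left(-892\right) 892 = -795664$)
$\frac{1}{q{\left(0 \cdot 664 \right)} + d} = \frac{1}{\left(-7 + 2 \left(0 \cdot 664\right)^{2}\right) - 795664} = \frac{1}{\left(-7 + 2 \cdot 0^{2}\right) - 795664} = \frac{1}{\left(-7 + 2 \cdot 0\right) - 795664} = \frac{1}{\left(-7 + 0\right) - 795664} = \frac{1}{-7 - 795664} = \frac{1}{-795671} = - \frac{1}{795671}$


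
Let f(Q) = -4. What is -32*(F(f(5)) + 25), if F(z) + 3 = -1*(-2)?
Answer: -768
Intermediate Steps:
F(z) = -1 (F(z) = -3 - 1*(-2) = -3 + 2 = -1)
-32*(F(f(5)) + 25) = -32*(-1 + 25) = -32*24 = -768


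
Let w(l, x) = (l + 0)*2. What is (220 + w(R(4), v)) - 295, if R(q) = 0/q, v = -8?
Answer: -75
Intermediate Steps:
R(q) = 0
w(l, x) = 2*l (w(l, x) = l*2 = 2*l)
(220 + w(R(4), v)) - 295 = (220 + 2*0) - 295 = (220 + 0) - 295 = 220 - 295 = -75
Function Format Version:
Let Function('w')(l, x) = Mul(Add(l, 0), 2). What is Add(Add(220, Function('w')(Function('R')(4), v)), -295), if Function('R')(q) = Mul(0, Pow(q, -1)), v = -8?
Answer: -75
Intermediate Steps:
Function('R')(q) = 0
Function('w')(l, x) = Mul(2, l) (Function('w')(l, x) = Mul(l, 2) = Mul(2, l))
Add(Add(220, Function('w')(Function('R')(4), v)), -295) = Add(Add(220, Mul(2, 0)), -295) = Add(Add(220, 0), -295) = Add(220, -295) = -75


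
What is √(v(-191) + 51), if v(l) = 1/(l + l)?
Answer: 11*√61502/382 ≈ 7.1412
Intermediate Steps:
v(l) = 1/(2*l)
√(v(-191) + 51) = √((½)/(-191) + 51) = √((½)*(-1/191) + 51) = √(-1/382 + 51) = √(19481/382) = 11*√61502/382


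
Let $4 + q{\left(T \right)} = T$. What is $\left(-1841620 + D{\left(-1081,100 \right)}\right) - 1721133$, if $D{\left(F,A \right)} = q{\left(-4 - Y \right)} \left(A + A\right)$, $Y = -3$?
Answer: $-3563753$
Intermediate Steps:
$q{\left(T \right)} = -4 + T$
$D{\left(F,A \right)} = - 10 A$ ($D{\left(F,A \right)} = \left(-4 - 1\right) \left(A + A\right) = \left(-4 + \left(-4 + 3\right)\right) 2 A = \left(-4 - 1\right) 2 A = - 5 \cdot 2 A = - 10 A$)
$\left(-1841620 + D{\left(-1081,100 \right)}\right) - 1721133 = \left(-1841620 - 1000\right) - 1721133 = -1842620 - 1721133 = -3563753$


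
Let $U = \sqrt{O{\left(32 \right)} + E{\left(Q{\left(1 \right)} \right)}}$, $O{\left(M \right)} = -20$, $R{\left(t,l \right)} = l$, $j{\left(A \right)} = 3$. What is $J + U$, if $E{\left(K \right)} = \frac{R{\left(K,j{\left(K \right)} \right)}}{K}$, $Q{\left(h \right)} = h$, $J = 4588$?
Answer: $4588 + i \sqrt{17} \approx 4588.0 + 4.1231 i$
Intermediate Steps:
$E{\left(K \right)} = \frac{3}{K}$
$U = i \sqrt{17}$ ($U = \sqrt{-20 + \frac{3}{1}} = \sqrt{-20 + 3 \cdot 1} = \sqrt{-20 + 3} = \sqrt{-17} = i \sqrt{17} \approx 4.1231 i$)
$J + U = 4588 + i \sqrt{17}$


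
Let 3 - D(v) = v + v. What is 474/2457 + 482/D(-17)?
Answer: 400604/30303 ≈ 13.220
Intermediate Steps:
D(v) = 3 - 2*v (D(v) = 3 - (v + v) = 3 - 2*v)
474/2457 + 482/D(-17) = 474/2457 + 482/(3 - 2*(-17)) = 474*(1/2457) + 482/(3 + 34) = 158/819 + 482/37 = 400604/30303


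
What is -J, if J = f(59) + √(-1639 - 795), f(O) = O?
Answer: -59 - I*√2434 ≈ -59.0 - 49.336*I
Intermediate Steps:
J = 59 + I*√2434 (J = 59 + √(-1639 - 795) = 59 + √(-2434) = 59 + I*√2434 ≈ 59.0 + 49.336*I)
-J = -(59 + I*√2434) = -59 - I*√2434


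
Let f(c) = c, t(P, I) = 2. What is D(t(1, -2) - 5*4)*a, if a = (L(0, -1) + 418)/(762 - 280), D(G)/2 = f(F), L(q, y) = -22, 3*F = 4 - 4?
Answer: 0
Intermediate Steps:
F = 0 (F = (4 - 4)/3 = (1/3)*0 = 0)
D(G) = 0 (D(G) = 2*0 = 0)
a = 198/241 (a = (-22 + 418)/(762 - 280) = 396/482 = 396*(1/482) = 198/241 ≈ 0.82158)
D(t(1, -2) - 5*4)*a = 0*(198/241) = 0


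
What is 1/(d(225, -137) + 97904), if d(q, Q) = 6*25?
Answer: 1/98054 ≈ 1.0198e-5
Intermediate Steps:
d(q, Q) = 150
1/(d(225, -137) + 97904) = 1/(150 + 97904) = 1/98054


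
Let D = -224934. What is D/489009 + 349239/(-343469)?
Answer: -82679623399/55986477407 ≈ -1.4768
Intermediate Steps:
D/489009 + 349239/(-343469) = -224934/489009 + 349239/(-343469) = -224934*1/489009 + 349239*(-1/343469) = -74978/163003 - 349239/343469 = -82679623399/55986477407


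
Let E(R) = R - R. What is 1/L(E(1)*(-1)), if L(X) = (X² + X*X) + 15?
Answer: 1/15 ≈ 0.066667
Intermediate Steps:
E(R) = 0
L(X) = 15 + 2*X² (L(X) = (X² + X²) + 15 = 2*X² + 15 = 15 + 2*X²)
1/L(E(1)*(-1)) = 1/(15 + 2*(0*(-1))²) = 1/(15 + 2*0²) = 1/(15 + 2*0) = 1/(15 + 0) = 1/15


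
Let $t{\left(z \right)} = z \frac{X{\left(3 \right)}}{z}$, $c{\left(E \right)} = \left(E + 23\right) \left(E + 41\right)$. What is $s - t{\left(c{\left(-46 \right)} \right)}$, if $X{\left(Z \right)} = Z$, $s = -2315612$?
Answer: $-2315615$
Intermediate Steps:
$c{\left(E \right)} = \left(23 + E\right) \left(41 + E\right)$
$t{\left(z \right)} = 3$ ($t{\left(z \right)} = z \frac{3}{z} = 3$)
$s - t{\left(c{\left(-46 \right)} \right)} = -2315612 - 3 = -2315615$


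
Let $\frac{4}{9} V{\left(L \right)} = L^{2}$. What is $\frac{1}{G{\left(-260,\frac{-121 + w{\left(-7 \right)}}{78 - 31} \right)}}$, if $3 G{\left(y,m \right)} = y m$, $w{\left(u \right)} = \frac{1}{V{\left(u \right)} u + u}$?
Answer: $\frac{87843}{19599788} \approx 0.0044818$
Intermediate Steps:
$V{\left(L \right)} = \frac{9 L^{2}}{4}$
$w{\left(u \right)} = \frac{1}{u + \frac{9 u^{3}}{4}}$ ($w{\left(u \right)} = \frac{1}{\frac{9 u^{2}}{4} u + u} = \frac{1}{\frac{9 u^{3}}{4} + u} = \frac{1}{u + \frac{9 u^{3}}{4}}$)
$G{\left(y,m \right)} = \frac{m y}{3}$ ($G{\left(y,m \right)} = \frac{y m}{3} = \frac{m y}{3}$)
$\frac{1}{G{\left(-260,\frac{-121 + w{\left(-7 \right)}}{78 - 31} \right)}} = \frac{1}{\frac{1}{3} \frac{-121 + \frac{4}{\left(-7\right) \left(4 + 9 \left(-7\right)^{2}\right)}}{78 - 31} \left(-260\right)} = \frac{1}{\frac{1}{3} \frac{-121 + 4 \left(- \frac{1}{7}\right) \frac{1}{4 + 9 \cdot 49}}{47} \left(-260\right)} = \frac{1}{\frac{1}{3} \left(-121 + 4 \left(- \frac{1}{7}\right) \frac{1}{4 + 441}\right) \frac{1}{47} \left(-260\right)} = \frac{1}{\frac{1}{3} \left(-121 + 4 \left(- \frac{1}{7}\right) \frac{1}{445}\right) \frac{1}{47} \left(-260\right)} = \frac{1}{\frac{1}{3} \left(-121 - \frac{4}{3115}\right) \frac{1}{47} \left(-260\right)} = \frac{1}{\frac{1}{3} \left(\left(- \frac{376919}{3115}\right) \frac{1}{47}\right) \left(-260\right)} = \frac{1}{\frac{1}{3} \left(- \frac{376919}{146405}\right) \left(-260\right)} = \frac{1}{\frac{19599788}{87843}} = \frac{87843}{19599788}$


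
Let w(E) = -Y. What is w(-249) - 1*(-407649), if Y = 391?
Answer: 407258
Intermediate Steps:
w(E) = -391 (w(E) = -1*391 = -391)
w(-249) - 1*(-407649) = -391 - 1*(-407649) = -391 + 407649 = 407258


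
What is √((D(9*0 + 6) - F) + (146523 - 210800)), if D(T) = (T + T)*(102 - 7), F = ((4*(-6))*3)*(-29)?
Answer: 5*I*√2609 ≈ 255.39*I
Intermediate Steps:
F = 2088 (F = -24*3*(-29) = -72*(-29) = 2088)
D(T) = 190*T (D(T) = (2*T)*95 = 190*T)
√((D(9*0 + 6) - F) + (146523 - 210800)) = √((190*(9*0 + 6) - 1*2088) + (146523 - 210800)) = √((190*(0 + 6) - 2088) - 64277) = √((190*6 - 2088) - 64277) = √((1140 - 2088) - 64277) = √(-948 - 64277) = √(-65225) = 5*I*√2609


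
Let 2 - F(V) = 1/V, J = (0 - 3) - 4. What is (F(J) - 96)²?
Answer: 431649/49 ≈ 8809.2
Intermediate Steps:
J = -7 (J = -3 - 4 = -7)
F(V) = 2 - 1/V
(F(J) - 96)² = ((2 - 1/(-7)) - 96)² = ((2 - 1*(-⅐)) - 96)² = ((2 + ⅐) - 96)² = (15/7 - 96)² = (-657/7)² = 431649/49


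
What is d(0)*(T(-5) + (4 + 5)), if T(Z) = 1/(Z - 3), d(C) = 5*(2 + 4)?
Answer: 1065/4 ≈ 266.25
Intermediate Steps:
d(C) = 30 (d(C) = 5*6 = 30)
T(Z) = 1/(-3 + Z)
d(0)*(T(-5) + (4 + 5)) = 30*(1/(-3 - 5) + (4 + 5)) = 30*(1/(-8) + 9) = 30*(-⅛ + 9) = 30*(71/8) = 1065/4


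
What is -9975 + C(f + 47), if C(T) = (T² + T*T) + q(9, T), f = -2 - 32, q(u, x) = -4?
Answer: -9641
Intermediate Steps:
f = -34
C(T) = -4 + 2*T² (C(T) = (T² + T*T) - 4 = (T² + T²) - 4 = 2*T² - 4 = -4 + 2*T²)
-9975 + C(f + 47) = -9975 + (-4 + 2*(-34 + 47)²) = -9975 + (-4 + 2*13²) = -9975 + (-4 + 2*169) = -9975 + (-4 + 338) = -9975 + 334 = -9641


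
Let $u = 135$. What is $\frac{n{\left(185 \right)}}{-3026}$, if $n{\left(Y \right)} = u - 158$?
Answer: $\frac{23}{3026} \approx 0.0076008$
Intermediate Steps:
$n{\left(Y \right)} = -23$ ($n{\left(Y \right)} = 135 - 158 = -23$)
$\frac{n{\left(185 \right)}}{-3026} = - \frac{23}{-3026} = \left(-23\right) \left(- \frac{1}{3026}\right) = \frac{23}{3026}$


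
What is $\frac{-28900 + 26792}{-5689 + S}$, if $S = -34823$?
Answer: $\frac{527}{10128} \approx 0.052034$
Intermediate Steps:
$\frac{-28900 + 26792}{-5689 + S} = \frac{-28900 + 26792}{-5689 - 34823} = - \frac{2108}{-40512} = \left(-2108\right) \left(- \frac{1}{40512}\right) = \frac{527}{10128}$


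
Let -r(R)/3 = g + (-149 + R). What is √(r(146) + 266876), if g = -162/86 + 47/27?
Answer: √4441240423/129 ≈ 516.61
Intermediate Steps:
g = -166/1161 (g = -162*1/86 + 47*(1/27) = -81/43 + 47/27 = -166/1161 ≈ -0.14298)
r(R) = 173155/387 - 3*R (r(R) = -3*(-166/1161 + (-149 + R)) = -3*(-173155/1161 + R) = 173155/387 - 3*R)
√(r(146) + 266876) = √((173155/387 - 3*146) + 266876) = √((173155/387 - 438) + 266876) = √(3649/387 + 266876) = √(103284661/387) = √4441240423/129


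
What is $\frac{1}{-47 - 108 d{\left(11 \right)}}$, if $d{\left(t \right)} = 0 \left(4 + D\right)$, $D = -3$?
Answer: $- \frac{1}{47} \approx -0.021277$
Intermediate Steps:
$d{\left(t \right)} = 0$ ($d{\left(t \right)} = 0 \left(4 - 3\right) = 0 \cdot 1 = 0$)
$\frac{1}{-47 - 108 d{\left(11 \right)}} = \frac{1}{-47 - 0} = \frac{1}{-47 + 0} = \frac{1}{-47} = - \frac{1}{47}$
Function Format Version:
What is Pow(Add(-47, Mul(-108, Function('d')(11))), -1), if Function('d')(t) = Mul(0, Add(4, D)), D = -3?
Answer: Rational(-1, 47) ≈ -0.021277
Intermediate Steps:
Function('d')(t) = 0 (Function('d')(t) = Mul(0, Add(4, -3)) = Mul(0, 1) = 0)
Pow(Add(-47, Mul(-108, Function('d')(11))), -1) = Pow(Add(-47, Mul(-108, 0)), -1) = Pow(Add(-47, 0), -1) = Pow(-47, -1) = Rational(-1, 47)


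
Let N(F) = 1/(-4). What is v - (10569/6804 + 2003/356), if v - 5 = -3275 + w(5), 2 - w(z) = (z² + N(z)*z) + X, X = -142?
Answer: -637232585/201852 ≈ -3156.9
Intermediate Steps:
N(F) = -¼
w(z) = 144 - z² + z/4 (w(z) = 2 - ((z² - z/4) - 142) = 2 - (-142 + z² - z/4) = 2 + (142 - z² + z/4) = 144 - z² + z/4)
v = -12599/4 (v = 5 + (-3275 + (144 - 1*5² + (¼)*5)) = 5 + (-3275 + (144 - 1*25 + 5/4)) = 5 + (-3275 + (144 - 25 + 5/4)) = 5 + (-3275 + 481/4) = 5 - 12619/4 = -12599/4 ≈ -3149.8)
v - (10569/6804 + 2003/356) = -12599/4 - (10569/6804 + 2003/356) = -12599/4 - (10569*(1/6804) + 2003*(1/356)) = -12599/4 - (3523/2268 + 2003/356) = -12599/4 - 1*362312/50463 = -12599/4 - 362312/50463 = -637232585/201852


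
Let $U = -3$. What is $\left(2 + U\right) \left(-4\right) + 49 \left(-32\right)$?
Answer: $-1564$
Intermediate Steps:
$\left(2 + U\right) \left(-4\right) + 49 \left(-32\right) = \left(2 - 3\right) \left(-4\right) + 49 \left(-32\right) = \left(-1\right) \left(-4\right) - 1568 = 4 - 1568 = -1564$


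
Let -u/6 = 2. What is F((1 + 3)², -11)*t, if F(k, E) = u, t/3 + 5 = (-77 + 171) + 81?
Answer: -6120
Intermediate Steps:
t = 510 (t = -15 + 3*((-77 + 171) + 81) = -15 + 3*(94 + 81) = -15 + 3*175 = -15 + 525 = 510)
u = -12 (u = -6*2 = -12)
F(k, E) = -12
F((1 + 3)², -11)*t = -12*510 = -6120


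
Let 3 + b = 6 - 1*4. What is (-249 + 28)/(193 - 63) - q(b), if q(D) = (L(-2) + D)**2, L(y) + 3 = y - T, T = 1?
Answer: -507/10 ≈ -50.700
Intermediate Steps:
L(y) = -4 + y (L(y) = -3 + (y - 1*1) = -3 + (y - 1) = -3 + (-1 + y) = -4 + y)
b = -1 (b = -3 + (6 - 1*4) = -3 + (6 - 4) = -3 + 2 = -1)
q(D) = (-6 + D)**2 (q(D) = ((-4 - 2) + D)**2 = (-6 + D)**2)
(-249 + 28)/(193 - 63) - q(b) = (-249 + 28)/(193 - 63) - (-6 - 1)**2 = -221/130 - 1*(-7)**2 = -221*1/130 - 1*49 = -17/10 - 49 = -507/10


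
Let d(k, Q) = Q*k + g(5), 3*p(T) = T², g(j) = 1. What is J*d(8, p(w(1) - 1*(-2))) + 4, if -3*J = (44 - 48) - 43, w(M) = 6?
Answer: 24241/9 ≈ 2693.4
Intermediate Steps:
p(T) = T²/3
J = 47/3 (J = -((44 - 48) - 43)/3 = -(-4 - 43)/3 = -⅓*(-47) = 47/3 ≈ 15.667)
d(k, Q) = 1 + Q*k (d(k, Q) = Q*k + 1 = 1 + Q*k)
J*d(8, p(w(1) - 1*(-2))) + 4 = 47*(1 + ((6 - 1*(-2))²/3)*8)/3 + 4 = 47*(1 + ((6 + 2)²/3)*8)/3 + 4 = 47*(1 + ((⅓)*8²)*8)/3 + 4 = 47*(1 + ((⅓)*64)*8)/3 + 4 = 47*(1 + (64/3)*8)/3 + 4 = 47*(1 + 512/3)/3 + 4 = (47/3)*(515/3) + 4 = 24205/9 + 4 = 24241/9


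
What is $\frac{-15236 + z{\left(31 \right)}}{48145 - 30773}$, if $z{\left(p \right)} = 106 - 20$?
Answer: $- \frac{75}{86} \approx -0.87209$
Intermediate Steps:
$z{\left(p \right)} = 86$ ($z{\left(p \right)} = 106 - 20 = 86$)
$\frac{-15236 + z{\left(31 \right)}}{48145 - 30773} = \frac{-15236 + 86}{48145 - 30773} = - \frac{15150}{17372} = \left(-15150\right) \frac{1}{17372} = - \frac{75}{86}$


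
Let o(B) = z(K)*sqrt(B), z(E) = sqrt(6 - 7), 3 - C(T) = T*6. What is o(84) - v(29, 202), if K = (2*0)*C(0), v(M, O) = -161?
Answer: 161 + 2*I*sqrt(21) ≈ 161.0 + 9.1651*I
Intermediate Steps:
C(T) = 3 - 6*T (C(T) = 3 - T*6 = 3 - 6*T)
K = 0 (K = (2*0)*(3 - 6*0) = 0*(3 + 0) = 0*3 = 0)
z(E) = I (z(E) = sqrt(-1) = I)
o(B) = I*sqrt(B)
o(84) - v(29, 202) = I*sqrt(84) - 1*(-161) = I*(2*sqrt(21)) + 161 = 2*I*sqrt(21) + 161 = 161 + 2*I*sqrt(21)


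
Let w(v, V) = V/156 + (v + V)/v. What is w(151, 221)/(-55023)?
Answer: -7031/99701676 ≈ -7.0520e-5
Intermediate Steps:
w(v, V) = V/156 + (V + v)/v (w(v, V) = V*(1/156) + (V + v)/v = V/156 + (V + v)/v)
w(151, 221)/(-55023) = (1 + (1/156)*221 + 221/151)/(-55023) = (1 + 17/12 + 221*(1/151))*(-1/55023) = (1 + 17/12 + 221/151)*(-1/55023) = (7031/1812)*(-1/55023) = -7031/99701676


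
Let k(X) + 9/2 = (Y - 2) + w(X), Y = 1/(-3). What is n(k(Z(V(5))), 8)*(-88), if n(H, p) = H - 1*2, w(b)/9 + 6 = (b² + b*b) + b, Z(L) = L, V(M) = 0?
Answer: 16588/3 ≈ 5529.3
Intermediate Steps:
Y = -⅓ ≈ -0.33333
w(b) = -54 + 9*b + 18*b² (w(b) = -54 + 9*((b² + b*b) + b) = -54 + 9*((b² + b²) + b) = -54 + 9*(2*b² + b) = -54 + 9*(b + 2*b²) = -54 + (9*b + 18*b²) = -54 + 9*b + 18*b²)
k(X) = -365/6 + 9*X + 18*X² (k(X) = -9/2 + ((-⅓ - 2) + (-54 + 9*X + 18*X²)) = -9/2 + (-7/3 + (-54 + 9*X + 18*X²)) = -9/2 + (-169/3 + 9*X + 18*X²) = -365/6 + 9*X + 18*X²)
n(H, p) = -2 + H (n(H, p) = H - 2 = -2 + H)
n(k(Z(V(5))), 8)*(-88) = (-2 + (-365/6 + 9*0 + 18*0²))*(-88) = (-2 + (-365/6 + 0 + 18*0))*(-88) = (-2 + (-365/6 + 0 + 0))*(-88) = (-2 - 365/6)*(-88) = -377/6*(-88) = 16588/3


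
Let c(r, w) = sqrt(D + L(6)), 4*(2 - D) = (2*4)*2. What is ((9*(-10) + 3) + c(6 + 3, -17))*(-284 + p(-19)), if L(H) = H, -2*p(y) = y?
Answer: 46665/2 ≈ 23333.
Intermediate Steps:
p(y) = -y/2
D = -2 (D = 2 - 2*4*2/4 = 2 - 2*2 = 2 - 1/4*16 = 2 - 4 = -2)
c(r, w) = 2 (c(r, w) = sqrt(-2 + 6) = sqrt(4) = 2)
((9*(-10) + 3) + c(6 + 3, -17))*(-284 + p(-19)) = ((9*(-10) + 3) + 2)*(-284 - 1/2*(-19)) = ((-90 + 3) + 2)*(-284 + 19/2) = (-87 + 2)*(-549/2) = -85*(-549/2) = 46665/2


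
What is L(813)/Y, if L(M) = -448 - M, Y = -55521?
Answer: 1261/55521 ≈ 0.022712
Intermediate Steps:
L(813)/Y = (-448 - 1*813)/(-55521) = (-448 - 813)*(-1/55521) = -1261*(-1/55521) = 1261/55521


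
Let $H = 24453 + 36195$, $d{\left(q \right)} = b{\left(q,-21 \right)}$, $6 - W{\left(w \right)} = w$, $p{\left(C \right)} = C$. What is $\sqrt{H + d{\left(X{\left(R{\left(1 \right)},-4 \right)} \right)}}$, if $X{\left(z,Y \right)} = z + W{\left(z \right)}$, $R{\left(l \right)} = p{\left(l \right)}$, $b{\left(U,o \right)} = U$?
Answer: $\sqrt{60654} \approx 246.28$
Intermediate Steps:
$W{\left(w \right)} = 6 - w$
$R{\left(l \right)} = l$
$X{\left(z,Y \right)} = 6$ ($X{\left(z,Y \right)} = z - \left(-6 + z\right) = 6$)
$d{\left(q \right)} = q$
$H = 60648$
$\sqrt{H + d{\left(X{\left(R{\left(1 \right)},-4 \right)} \right)}} = \sqrt{60648 + 6} = \sqrt{60654}$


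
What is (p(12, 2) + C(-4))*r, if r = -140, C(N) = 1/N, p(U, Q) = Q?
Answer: -245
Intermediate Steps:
(p(12, 2) + C(-4))*r = (2 + 1/(-4))*(-140) = (2 - ¼)*(-140) = (7/4)*(-140) = -245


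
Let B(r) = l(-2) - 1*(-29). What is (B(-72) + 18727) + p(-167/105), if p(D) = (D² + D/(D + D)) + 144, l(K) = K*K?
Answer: 416900003/22050 ≈ 18907.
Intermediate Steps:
l(K) = K²
p(D) = 289/2 + D² (p(D) = (D² + D/((2*D))) + 144 = (D² + (1/(2*D))*D) + 144 = (D² + ½) + 144 = (½ + D²) + 144 = 289/2 + D²)
B(r) = 33 (B(r) = (-2)² - 1*(-29) = 4 + 29 = 33)
(B(-72) + 18727) + p(-167/105) = (33 + 18727) + (289/2 + (-167/105)²) = 18760 + (289/2 + (-167*1/105)²) = 18760 + (289/2 + (-167/105)²) = 18760 + (289/2 + 27889/11025) = 18760 + 3242003/22050 = 416900003/22050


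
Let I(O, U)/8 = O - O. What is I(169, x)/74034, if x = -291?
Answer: 0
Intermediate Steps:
I(O, U) = 0 (I(O, U) = 8*(O - O) = 8*0 = 0)
I(169, x)/74034 = 0/74034 = 0*(1/74034) = 0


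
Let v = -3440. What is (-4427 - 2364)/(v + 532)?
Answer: 6791/2908 ≈ 2.3353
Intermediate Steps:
(-4427 - 2364)/(v + 532) = (-4427 - 2364)/(-3440 + 532) = -6791/(-2908) = -6791*(-1/2908) = 6791/2908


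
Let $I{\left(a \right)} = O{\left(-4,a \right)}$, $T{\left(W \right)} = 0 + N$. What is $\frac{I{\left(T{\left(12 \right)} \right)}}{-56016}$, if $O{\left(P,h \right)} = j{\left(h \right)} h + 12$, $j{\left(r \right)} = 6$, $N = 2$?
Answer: $- \frac{1}{2334} \approx -0.00042845$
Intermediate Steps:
$T{\left(W \right)} = 2$ ($T{\left(W \right)} = 0 + 2 = 2$)
$O{\left(P,h \right)} = 12 + 6 h$ ($O{\left(P,h \right)} = 6 h + 12 = 12 + 6 h$)
$I{\left(a \right)} = 12 + 6 a$
$\frac{I{\left(T{\left(12 \right)} \right)}}{-56016} = \frac{12 + 6 \cdot 2}{-56016} = \left(12 + 12\right) \left(- \frac{1}{56016}\right) = 24 \left(- \frac{1}{56016}\right) = - \frac{1}{2334}$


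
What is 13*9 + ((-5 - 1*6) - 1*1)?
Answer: 105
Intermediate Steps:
13*9 + ((-5 - 1*6) - 1*1) = 117 + ((-5 - 6) - 1) = 117 + (-11 - 1) = 117 - 12 = 105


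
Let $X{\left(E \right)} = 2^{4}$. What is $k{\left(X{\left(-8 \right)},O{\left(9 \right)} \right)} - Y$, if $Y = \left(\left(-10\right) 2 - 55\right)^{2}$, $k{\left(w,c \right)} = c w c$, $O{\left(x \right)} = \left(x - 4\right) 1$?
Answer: $-5225$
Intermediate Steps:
$X{\left(E \right)} = 16$
$O{\left(x \right)} = -4 + x$ ($O{\left(x \right)} = \left(-4 + x\right) 1 = -4 + x$)
$k{\left(w,c \right)} = w c^{2}$
$Y = 5625$ ($Y = \left(-20 - 55\right)^{2} = \left(-75\right)^{2} = 5625$)
$k{\left(X{\left(-8 \right)},O{\left(9 \right)} \right)} - Y = 16 \left(-4 + 9\right)^{2} - 5625 = 16 \cdot 5^{2} - 5625 = 16 \cdot 25 - 5625 = 400 - 5625 = -5225$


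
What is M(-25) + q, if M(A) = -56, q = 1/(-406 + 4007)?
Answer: -201655/3601 ≈ -56.000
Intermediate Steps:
q = 1/3601 ≈ 0.00027770
M(-25) + q = -56 + 1/3601 = -201655/3601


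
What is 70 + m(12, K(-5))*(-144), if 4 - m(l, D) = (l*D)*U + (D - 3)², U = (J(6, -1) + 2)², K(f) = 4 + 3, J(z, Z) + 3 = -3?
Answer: 195334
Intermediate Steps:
J(z, Z) = -6 (J(z, Z) = -3 - 3 = -6)
K(f) = 7
U = 16 (U = (-6 + 2)² = (-4)² = 16)
m(l, D) = 4 - (-3 + D)² - 16*D*l (m(l, D) = 4 - ((l*D)*16 + (D - 3)²) = 4 - ((D*l)*16 + (-3 + D)²) = 4 - (16*D*l + (-3 + D)²) = 4 - ((-3 + D)² + 16*D*l) = 4 + (-(-3 + D)² - 16*D*l) = 4 - (-3 + D)² - 16*D*l)
70 + m(12, K(-5))*(-144) = 70 + (4 - (-3 + 7)² - 16*7*12)*(-144) = 70 + (4 - 1*4² - 1344)*(-144) = 70 + (4 - 1*16 - 1344)*(-144) = 70 + (4 - 16 - 1344)*(-144) = 70 - 1356*(-144) = 70 + 195264 = 195334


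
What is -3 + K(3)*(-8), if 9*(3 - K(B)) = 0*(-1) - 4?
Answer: -275/9 ≈ -30.556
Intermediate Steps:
K(B) = 31/9 (K(B) = 3 - (0*(-1) - 4)/9 = 3 - (0 - 4)/9 = 3 - ⅑*(-4) = 3 + 4/9 = 31/9)
-3 + K(3)*(-8) = -3 + (31/9)*(-8) = -3 - 248/9 = -275/9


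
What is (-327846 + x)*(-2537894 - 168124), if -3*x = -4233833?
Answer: -2931785591770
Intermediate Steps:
x = 4233833/3 (x = -⅓*(-4233833) = 4233833/3 ≈ 1.4113e+6)
(-327846 + x)*(-2537894 - 168124) = (-327846 + 4233833/3)*(-2537894 - 168124) = (3250295/3)*(-2706018) = -2931785591770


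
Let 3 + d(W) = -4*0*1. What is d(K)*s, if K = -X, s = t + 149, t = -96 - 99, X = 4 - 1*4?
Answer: 138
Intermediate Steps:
X = 0 (X = 4 - 4 = 0)
t = -195
s = -46 (s = -195 + 149 = -46)
K = 0 (K = -1*0 = 0)
d(W) = -3 (d(W) = -3 - 4*0*1 = -3 + 0*1 = -3 + 0 = -3)
d(K)*s = -3*(-46) = 138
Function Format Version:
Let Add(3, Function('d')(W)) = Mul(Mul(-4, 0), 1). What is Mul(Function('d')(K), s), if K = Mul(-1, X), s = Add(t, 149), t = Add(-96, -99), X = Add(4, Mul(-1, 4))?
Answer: 138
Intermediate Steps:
X = 0 (X = Add(4, -4) = 0)
t = -195
s = -46 (s = Add(-195, 149) = -46)
K = 0 (K = Mul(-1, 0) = 0)
Function('d')(W) = -3 (Function('d')(W) = Add(-3, Mul(Mul(-4, 0), 1)) = Add(-3, Mul(0, 1)) = Add(-3, 0) = -3)
Mul(Function('d')(K), s) = Mul(-3, -46) = 138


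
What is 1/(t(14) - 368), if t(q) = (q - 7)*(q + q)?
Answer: -1/172 ≈ -0.0058140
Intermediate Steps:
t(q) = 2*q*(-7 + q) (t(q) = (-7 + q)*(2*q) = 2*q*(-7 + q))
1/(t(14) - 368) = 1/(2*14*(-7 + 14) - 368) = 1/(2*14*7 - 368) = 1/(196 - 368) = 1/(-172) = -1/172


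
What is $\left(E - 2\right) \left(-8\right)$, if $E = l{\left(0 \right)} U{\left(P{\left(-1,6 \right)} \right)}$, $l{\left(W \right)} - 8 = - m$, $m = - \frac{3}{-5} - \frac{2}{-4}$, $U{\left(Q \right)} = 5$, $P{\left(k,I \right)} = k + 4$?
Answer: $-260$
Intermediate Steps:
$P{\left(k,I \right)} = 4 + k$
$m = \frac{11}{10}$ ($m = \left(-3\right) \left(- \frac{1}{5}\right) - - \frac{1}{2} = \frac{3}{5} + \frac{1}{2} = \frac{11}{10} \approx 1.1$)
$l{\left(W \right)} = \frac{69}{10}$ ($l{\left(W \right)} = 8 - \frac{11}{10} = \frac{69}{10}$)
$E = \frac{69}{2}$ ($E = \frac{69}{10} \cdot 5 = \frac{69}{2} \approx 34.5$)
$\left(E - 2\right) \left(-8\right) = \left(\frac{69}{2} - 2\right) \left(-8\right) = \frac{65}{2} \left(-8\right) = -260$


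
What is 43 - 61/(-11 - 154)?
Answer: 7156/165 ≈ 43.370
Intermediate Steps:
43 - 61/(-11 - 154) = 43 - 61/(-165) = 43 - 1/165*(-61) = 43 + 61/165 = 7156/165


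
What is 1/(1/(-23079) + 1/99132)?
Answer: -762622476/25351 ≈ -30083.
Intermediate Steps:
1/(1/(-23079) + 1/99132) = 1/(-1/23079 + 1/99132) = 1/(-25351/762622476) = -762622476/25351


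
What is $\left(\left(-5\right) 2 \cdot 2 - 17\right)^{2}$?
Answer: $1369$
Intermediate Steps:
$\left(\left(-5\right) 2 \cdot 2 - 17\right)^{2} = \left(\left(-10\right) 2 - 17\right)^{2} = \left(-20 - 17\right)^{2} = \left(-37\right)^{2} = 1369$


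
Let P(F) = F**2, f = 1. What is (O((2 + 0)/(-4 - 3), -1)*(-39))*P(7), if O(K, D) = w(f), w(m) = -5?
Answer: 9555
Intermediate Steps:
O(K, D) = -5
(O((2 + 0)/(-4 - 3), -1)*(-39))*P(7) = -5*(-39)*7**2 = 195*49 = 9555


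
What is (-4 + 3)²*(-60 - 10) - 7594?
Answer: -7664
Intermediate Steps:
(-4 + 3)²*(-60 - 10) - 7594 = (-1)²*(-70) - 7594 = 1*(-70) - 7594 = -70 - 7594 = -7664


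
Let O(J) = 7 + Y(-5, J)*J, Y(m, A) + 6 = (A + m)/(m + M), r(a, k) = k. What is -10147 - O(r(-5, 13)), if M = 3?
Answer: -10024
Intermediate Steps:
Y(m, A) = -6 + (A + m)/(3 + m) (Y(m, A) = -6 + (A + m)/(m + 3) = -6 + (A + m)/(3 + m))
O(J) = 7 + J*(-7/2 - J/2) (O(J) = 7 + ((-18 + J - 5*(-5))/(3 - 5))*J = 7 + ((-18 + J + 25)/(-2))*J = 7 + (-(7 + J)/2)*J = 7 + (-7/2 - J/2)*J = 7 + J*(-7/2 - J/2))
-10147 - O(r(-5, 13)) = -10147 - (7 - 1/2*13*(7 + 13)) = -10147 - (7 - 1/2*13*20) = -10147 - (7 - 130) = -10147 - 1*(-123) = -10147 + 123 = -10024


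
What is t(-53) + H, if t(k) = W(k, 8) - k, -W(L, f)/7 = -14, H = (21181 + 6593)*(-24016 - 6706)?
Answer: -853272677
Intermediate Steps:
H = -853272828 (H = 27774*(-30722) = -853272828)
W(L, f) = 98 (W(L, f) = -7*(-14) = 98)
t(k) = 98 - k
t(-53) + H = (98 - 1*(-53)) - 853272828 = (98 + 53) - 853272828 = 151 - 853272828 = -853272677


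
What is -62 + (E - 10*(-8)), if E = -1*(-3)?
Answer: 21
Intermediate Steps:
E = 3
-62 + (E - 10*(-8)) = -62 + (3 - 10*(-8)) = -62 + (3 + 80) = -62 + 83 = 21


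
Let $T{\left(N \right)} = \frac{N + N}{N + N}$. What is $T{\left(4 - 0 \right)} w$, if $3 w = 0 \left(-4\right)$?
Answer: $0$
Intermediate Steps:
$T{\left(N \right)} = 1$ ($T{\left(N \right)} = \frac{2 N}{2 N} = 2 N \frac{1}{2 N} = 1$)
$w = 0$ ($w = \frac{0 \left(-4\right)}{3} = \frac{1}{3} \cdot 0 = 0$)
$T{\left(4 - 0 \right)} w = 1 \cdot 0 = 0$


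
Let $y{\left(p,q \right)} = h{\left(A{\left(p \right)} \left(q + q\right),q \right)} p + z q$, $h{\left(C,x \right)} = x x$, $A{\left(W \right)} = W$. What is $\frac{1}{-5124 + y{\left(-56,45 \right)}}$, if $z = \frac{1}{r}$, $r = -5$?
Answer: $- \frac{1}{118533} \approx -8.4365 \cdot 10^{-6}$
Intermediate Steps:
$h{\left(C,x \right)} = x^{2}$
$z = - \frac{1}{5}$ ($z = \frac{1}{-5} = - \frac{1}{5} \approx -0.2$)
$y{\left(p,q \right)} = - \frac{q}{5} + p q^{2}$ ($y{\left(p,q \right)} = q^{2} p - \frac{q}{5} = p q^{2} - \frac{q}{5} = - \frac{q}{5} + p q^{2}$)
$\frac{1}{-5124 + y{\left(-56,45 \right)}} = \frac{1}{-5124 + 45 \left(- \frac{1}{5} - 2520\right)} = \frac{1}{-5124 + 45 \left(- \frac{12601}{5}\right)} = \frac{1}{-5124 - 113409} = \frac{1}{-118533} = - \frac{1}{118533}$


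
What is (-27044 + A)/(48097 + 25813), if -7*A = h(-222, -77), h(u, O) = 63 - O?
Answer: -13532/36955 ≈ -0.36618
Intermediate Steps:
A = -20 (A = -(63 - 1*(-77))/7 = -(63 + 77)/7 = -1/7*140 = -20)
(-27044 + A)/(48097 + 25813) = (-27044 - 20)/(48097 + 25813) = -27064/73910 = -27064*1/73910 = -13532/36955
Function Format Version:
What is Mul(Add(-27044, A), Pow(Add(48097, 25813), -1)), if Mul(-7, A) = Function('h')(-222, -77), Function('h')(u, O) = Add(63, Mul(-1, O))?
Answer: Rational(-13532, 36955) ≈ -0.36618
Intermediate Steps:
A = -20 (A = Mul(Rational(-1, 7), Add(63, Mul(-1, -77))) = Mul(Rational(-1, 7), Add(63, 77)) = Mul(Rational(-1, 7), 140) = -20)
Mul(Add(-27044, A), Pow(Add(48097, 25813), -1)) = Mul(Add(-27044, -20), Pow(Add(48097, 25813), -1)) = Mul(-27064, Pow(73910, -1)) = Mul(-27064, Rational(1, 73910)) = Rational(-13532, 36955)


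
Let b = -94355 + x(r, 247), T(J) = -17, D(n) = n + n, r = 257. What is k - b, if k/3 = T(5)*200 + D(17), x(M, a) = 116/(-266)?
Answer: 11206239/133 ≈ 84257.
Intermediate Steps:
D(n) = 2*n
x(M, a) = -58/133 (x(M, a) = 116*(-1/266) = -58/133)
k = -10098 (k = 3*(-17*200 + 2*17) = 3*(-3400 + 34) = 3*(-3366) = -10098)
b = -12549273/133 (b = -94355 - 58/133 = -12549273/133 ≈ -94355.)
k - b = -10098 - 1*(-12549273/133) = -10098 + 12549273/133 = 11206239/133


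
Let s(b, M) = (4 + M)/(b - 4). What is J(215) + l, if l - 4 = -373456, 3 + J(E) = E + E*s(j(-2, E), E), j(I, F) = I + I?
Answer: -3033005/8 ≈ -3.7913e+5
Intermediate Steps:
j(I, F) = 2*I
s(b, M) = (4 + M)/(-4 + b)
J(E) = -3 + E + E*(-½ - E/8) (J(E) = -3 + (E + E*((4 + E)/(-4 + 2*(-2)))) = -3 + (E + E*((4 + E)/(-4 - 4))) = -3 + (E + E*((4 + E)/(-8))) = -3 + (E + E*(-(4 + E)/8)) = -3 + (E + E*(-½ - E/8)) = -3 + E + E*(-½ - E/8))
l = -373452 (l = 4 - 373456 = -373452)
J(215) + l = (-3 + (½)*215 - ⅛*215²) - 373452 = (-3 + 215/2 - ⅛*46225) - 373452 = (-3 + 215/2 - 46225/8) - 373452 = -45389/8 - 373452 = -3033005/8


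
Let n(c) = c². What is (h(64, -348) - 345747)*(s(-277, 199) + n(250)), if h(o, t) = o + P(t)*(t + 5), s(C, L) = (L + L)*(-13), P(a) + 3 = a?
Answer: -12914974540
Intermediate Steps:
P(a) = -3 + a
s(C, L) = -26*L (s(C, L) = (2*L)*(-13) = -26*L)
h(o, t) = o + (-3 + t)*(5 + t) (h(o, t) = o + (-3 + t)*(t + 5) = o + (-3 + t)*(5 + t))
(h(64, -348) - 345747)*(s(-277, 199) + n(250)) = ((-15 + 64 + (-348)² + 2*(-348)) - 345747)*(-26*199 + 250²) = ((-15 + 64 + 121104 - 696) - 345747)*(-5174 + 62500) = (120457 - 345747)*57326 = -225290*57326 = -12914974540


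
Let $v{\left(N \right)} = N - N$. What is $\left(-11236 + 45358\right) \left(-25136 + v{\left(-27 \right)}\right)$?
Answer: $-857690592$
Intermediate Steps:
$v{\left(N \right)} = 0$
$\left(-11236 + 45358\right) \left(-25136 + v{\left(-27 \right)}\right) = \left(-11236 + 45358\right) \left(-25136 + 0\right) = 34122 \left(-25136\right) = -857690592$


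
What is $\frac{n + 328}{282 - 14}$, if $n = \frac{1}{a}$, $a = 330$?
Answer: $\frac{108241}{88440} \approx 1.2239$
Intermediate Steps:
$n = \frac{1}{330} \approx 0.0030303$
$\frac{n + 328}{282 - 14} = \frac{\frac{1}{330} + 328}{282 - 14} = \frac{108241}{330 \cdot 268} = \frac{108241}{330} \cdot \frac{1}{268} = \frac{108241}{88440}$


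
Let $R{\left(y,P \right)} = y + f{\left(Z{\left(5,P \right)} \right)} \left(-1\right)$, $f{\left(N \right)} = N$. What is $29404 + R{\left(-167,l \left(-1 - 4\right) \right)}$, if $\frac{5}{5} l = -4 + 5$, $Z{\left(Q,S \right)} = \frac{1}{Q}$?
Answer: $\frac{146184}{5} \approx 29237.0$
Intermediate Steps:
$l = 1$ ($l = -4 + 5 = 1$)
$R{\left(y,P \right)} = - \frac{1}{5} + y$ ($R{\left(y,P \right)} = y + \frac{1}{5} \left(-1\right) = y - \frac{1}{5} = - \frac{1}{5} + y$)
$29404 + R{\left(-167,l \left(-1 - 4\right) \right)} = 29404 - \frac{836}{5} = \frac{146184}{5}$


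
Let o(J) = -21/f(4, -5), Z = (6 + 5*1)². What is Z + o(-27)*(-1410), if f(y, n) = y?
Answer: 15047/2 ≈ 7523.5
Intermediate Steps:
Z = 121 (Z = (6 + 5)² = 11² = 121)
o(J) = -21/4
Z + o(-27)*(-1410) = 121 - 21/4*(-1410) = 121 + 14805/2 = 15047/2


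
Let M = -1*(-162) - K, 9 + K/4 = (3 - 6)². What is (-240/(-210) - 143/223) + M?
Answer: 253665/1561 ≈ 162.50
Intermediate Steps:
K = 0 (K = -36 + 4*(3 - 6)² = -36 + 4*(-3)² = -36 + 4*9 = -36 + 36 = 0)
M = 162 (M = -1*(-162) - 1*0 = 162 + 0 = 162)
(-240/(-210) - 143/223) + M = (-240/(-210) - 143/223) + 162 = (-240*(-1/210) - 143*1/223) + 162 = (8/7 - 143/223) + 162 = 783/1561 + 162 = 253665/1561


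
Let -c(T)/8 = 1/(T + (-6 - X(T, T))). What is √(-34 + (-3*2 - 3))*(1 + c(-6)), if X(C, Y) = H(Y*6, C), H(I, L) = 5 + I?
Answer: 11*I*√43/19 ≈ 3.7964*I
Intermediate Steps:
X(C, Y) = 5 + 6*Y (X(C, Y) = 5 + Y*6 = 5 + 6*Y)
c(T) = -8/(-11 - 5*T) (c(T) = -8/(T + (-6 - (5 + 6*T))) = -8/(T + (-6 + (-5 - 6*T))) = -8/(T + (-11 - 6*T)) = -8/(-11 - 5*T))
√(-34 + (-3*2 - 3))*(1 + c(-6)) = √(-34 + (-3*2 - 3))*(1 + 8/(11 + 5*(-6))) = √(-34 + (-6 - 3))*(1 + 8/(11 - 30)) = √(-34 - 9)*(1 + 8/(-19)) = √(-43)*(1 + 8*(-1/19)) = (I*√43)*(1 - 8/19) = (I*√43)*(11/19) = 11*I*√43/19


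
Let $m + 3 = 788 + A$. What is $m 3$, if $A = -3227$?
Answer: $-7326$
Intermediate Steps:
$m = -2442$ ($m = -3 + \left(788 - 3227\right) = -3 - 2439 = -2442$)
$m 3 = \left(-2442\right) 3 = -7326$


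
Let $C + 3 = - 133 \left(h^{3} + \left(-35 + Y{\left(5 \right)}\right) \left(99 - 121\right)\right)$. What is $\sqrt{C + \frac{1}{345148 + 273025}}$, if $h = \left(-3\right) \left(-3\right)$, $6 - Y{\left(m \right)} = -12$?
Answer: $\frac{i \sqrt{56060388033281985}}{618173} \approx 383.02 i$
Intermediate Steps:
$Y{\left(m \right)} = 18$ ($Y{\left(m \right)} = 6 - -12 = 6 + 12 = 18$)
$h = 9$
$C = -146702$ ($C = -3 - 133 \left(9^{3} + \left(-35 + 18\right) \left(99 - 121\right)\right) = -3 - 133 \left(729 - -374\right) = -3 - 133 \left(729 + 374\right) = -3 - 146699 = -146702$)
$\sqrt{C + \frac{1}{345148 + 273025}} = \sqrt{-146702 + \frac{1}{345148 + 273025}} = \sqrt{-146702 + \frac{1}{618173}} = \sqrt{- \frac{90687215445}{618173}} = \frac{i \sqrt{56060388033281985}}{618173}$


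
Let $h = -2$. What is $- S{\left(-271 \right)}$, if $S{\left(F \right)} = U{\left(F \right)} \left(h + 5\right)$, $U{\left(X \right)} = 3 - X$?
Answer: $-822$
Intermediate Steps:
$S{\left(F \right)} = 9 - 3 F$ ($S{\left(F \right)} = \left(3 - F\right) \left(-2 + 5\right) = \left(3 - F\right) 3 = 9 - 3 F$)
$- S{\left(-271 \right)} = - (9 - -813) = - (9 + 813) = \left(-1\right) 822 = -822$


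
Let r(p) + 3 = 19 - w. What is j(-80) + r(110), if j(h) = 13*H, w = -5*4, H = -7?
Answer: -55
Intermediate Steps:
w = -20
j(h) = -91 (j(h) = 13*(-7) = -91)
r(p) = 36 (r(p) = -3 + (19 - 1*(-20)) = -3 + (19 + 20) = -3 + 39 = 36)
j(-80) + r(110) = -91 + 36 = -55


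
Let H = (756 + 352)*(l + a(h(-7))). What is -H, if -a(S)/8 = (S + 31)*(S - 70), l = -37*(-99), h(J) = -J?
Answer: -25279020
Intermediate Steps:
l = 3663
a(S) = -8*(-70 + S)*(31 + S) (a(S) = -8*(S + 31)*(S - 70) = -8*(31 + S)*(-70 + S) = -8*(-70 + S)*(31 + S))
H = 25279020 (H = (756 + 352)*(3663 + (17360 - 8*(-1*(-7))**2 + 312*(-1*(-7)))) = 1108*(3663 + (17360 - 8*7**2 + 312*7)) = 1108*(3663 + (17360 - 8*49 + 2184)) = 1108*(3663 + (17360 - 392 + 2184)) = 1108*(3663 + 19152) = 1108*22815 = 25279020)
-H = -1*25279020 = -25279020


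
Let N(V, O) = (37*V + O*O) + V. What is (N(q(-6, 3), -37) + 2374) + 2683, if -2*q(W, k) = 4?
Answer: 6350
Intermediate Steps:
q(W, k) = -2 (q(W, k) = -½*4 = -2)
N(V, O) = O² + 38*V (N(V, O) = (37*V + O²) + V = (O² + 37*V) + V = O² + 38*V)
(N(q(-6, 3), -37) + 2374) + 2683 = (((-37)² + 38*(-2)) + 2374) + 2683 = ((1369 - 76) + 2374) + 2683 = (1293 + 2374) + 2683 = 3667 + 2683 = 6350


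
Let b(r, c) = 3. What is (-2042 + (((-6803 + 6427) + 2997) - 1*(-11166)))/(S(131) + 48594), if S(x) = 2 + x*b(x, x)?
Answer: 11745/48989 ≈ 0.23975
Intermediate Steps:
S(x) = 2 + 3*x (S(x) = 2 + x*3 = 2 + 3*x)
(-2042 + (((-6803 + 6427) + 2997) - 1*(-11166)))/(S(131) + 48594) = (-2042 + (((-6803 + 6427) + 2997) - 1*(-11166)))/((2 + 3*131) + 48594) = (-2042 + ((-376 + 2997) + 11166))/((2 + 393) + 48594) = (-2042 + (2621 + 11166))/(395 + 48594) = (-2042 + 13787)/48989 = 11745*(1/48989) = 11745/48989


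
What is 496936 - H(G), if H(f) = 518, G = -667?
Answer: 496418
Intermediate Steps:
496936 - H(G) = 496936 - 1*518 = 496936 - 518 = 496418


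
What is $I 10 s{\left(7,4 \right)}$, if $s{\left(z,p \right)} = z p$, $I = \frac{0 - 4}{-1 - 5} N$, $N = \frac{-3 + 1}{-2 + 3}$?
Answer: $- \frac{1120}{3} \approx -373.33$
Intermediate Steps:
$N = -2$ ($N = - \frac{2}{1} = \left(-2\right) 1 = -2$)
$I = - \frac{4}{3}$ ($I = \frac{0 - 4}{-1 - 5} \left(-2\right) = - \frac{4}{-6} \left(-2\right) = \left(-4\right) \left(- \frac{1}{6}\right) \left(-2\right) = \frac{2}{3} \left(-2\right) = - \frac{4}{3} \approx -1.3333$)
$s{\left(z,p \right)} = p z$
$I 10 s{\left(7,4 \right)} = \left(- \frac{4}{3}\right) 10 \cdot 4 \cdot 7 = \left(- \frac{40}{3}\right) 28 = - \frac{1120}{3}$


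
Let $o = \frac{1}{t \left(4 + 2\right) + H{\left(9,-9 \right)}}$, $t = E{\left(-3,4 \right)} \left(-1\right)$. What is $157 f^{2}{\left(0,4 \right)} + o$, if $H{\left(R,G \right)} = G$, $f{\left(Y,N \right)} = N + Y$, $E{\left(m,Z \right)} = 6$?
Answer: $\frac{113039}{45} \approx 2512.0$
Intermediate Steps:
$t = -6$ ($t = 6 \left(-1\right) = -6$)
$o = - \frac{1}{45}$ ($o = \frac{1}{- 6 \left(4 + 2\right) - 9} = \frac{1}{\left(-6\right) 6 - 9} = \frac{1}{-36 - 9} = \frac{1}{-45} = - \frac{1}{45} \approx -0.022222$)
$157 f^{2}{\left(0,4 \right)} + o = 157 \left(4 + 0\right)^{2} - \frac{1}{45} = 157 \cdot 4^{2} - \frac{1}{45} = 157 \cdot 16 - \frac{1}{45} = 2512 - \frac{1}{45} = \frac{113039}{45}$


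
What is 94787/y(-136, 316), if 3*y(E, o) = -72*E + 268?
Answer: 284361/10060 ≈ 28.267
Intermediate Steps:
y(E, o) = 268/3 - 24*E (y(E, o) = (-72*E + 268)/3 = (268 - 72*E)/3 = 268/3 - 24*E)
94787/y(-136, 316) = 94787/(268/3 - 24*(-136)) = 94787/(268/3 + 3264) = 94787/(10060/3) = 94787*(3/10060) = 284361/10060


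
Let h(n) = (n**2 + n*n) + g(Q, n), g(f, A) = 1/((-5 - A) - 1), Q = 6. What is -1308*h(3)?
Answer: -70196/3 ≈ -23399.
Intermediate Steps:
g(f, A) = 1/(-6 - A)
h(n) = -1/(6 + n) + 2*n**2 (h(n) = (n**2 + n*n) - 1/(6 + n) = (n**2 + n**2) - 1/(6 + n) = 2*n**2 - 1/(6 + n) = -1/(6 + n) + 2*n**2)
-1308*h(3) = -1308*(-1 + 2*3**2*(6 + 3))/(6 + 3) = -1308*(-1 + 2*9*9)/9 = -436*(-1 + 162)/3 = -436*161/3 = -1308*161/9 = -70196/3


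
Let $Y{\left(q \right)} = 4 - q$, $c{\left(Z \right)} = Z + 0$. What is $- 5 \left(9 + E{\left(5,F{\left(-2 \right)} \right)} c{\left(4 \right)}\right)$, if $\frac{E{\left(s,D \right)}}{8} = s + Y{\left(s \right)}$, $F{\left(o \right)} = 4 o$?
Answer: $-685$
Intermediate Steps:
$c{\left(Z \right)} = Z$
$E{\left(s,D \right)} = 32$ ($E{\left(s,D \right)} = 8 \left(s - \left(-4 + s\right)\right) = 8 \cdot 4 = 32$)
$- 5 \left(9 + E{\left(5,F{\left(-2 \right)} \right)} c{\left(4 \right)}\right) = - 5 \left(9 + 32 \cdot 4\right) = - 5 \left(9 + 128\right) = \left(-5\right) 137 = -685$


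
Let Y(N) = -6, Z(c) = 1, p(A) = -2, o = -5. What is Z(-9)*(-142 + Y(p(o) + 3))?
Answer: -148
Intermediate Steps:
Z(-9)*(-142 + Y(p(o) + 3)) = 1*(-142 - 6) = 1*(-148) = -148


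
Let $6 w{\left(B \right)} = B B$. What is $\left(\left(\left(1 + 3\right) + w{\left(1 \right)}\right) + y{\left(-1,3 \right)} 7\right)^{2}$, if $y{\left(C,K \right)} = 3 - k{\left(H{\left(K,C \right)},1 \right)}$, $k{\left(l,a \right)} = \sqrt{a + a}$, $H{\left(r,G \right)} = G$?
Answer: $\frac{26329}{36} - \frac{1057 \sqrt{2}}{3} \approx 233.09$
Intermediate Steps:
$k{\left(l,a \right)} = \sqrt{2} \sqrt{a}$ ($k{\left(l,a \right)} = \sqrt{2 a} = \sqrt{2} \sqrt{a}$)
$w{\left(B \right)} = \frac{B^{2}}{6}$ ($w{\left(B \right)} = \frac{B B}{6} = \frac{B^{2}}{6}$)
$y{\left(C,K \right)} = 3 - \sqrt{2}$ ($y{\left(C,K \right)} = 3 - \sqrt{2} \sqrt{1} = 3 - \sqrt{2} \cdot 1 = 3 - \sqrt{2}$)
$\left(\left(\left(1 + 3\right) + w{\left(1 \right)}\right) + y{\left(-1,3 \right)} 7\right)^{2} = \left(\left(\left(1 + 3\right) + \frac{1^{2}}{6}\right) + \left(3 - \sqrt{2}\right) 7\right)^{2} = \left(\left(4 + \frac{1}{6} \cdot 1\right) + \left(21 - 7 \sqrt{2}\right)\right)^{2} = \left(\left(4 + \frac{1}{6}\right) + \left(21 - 7 \sqrt{2}\right)\right)^{2} = \left(\frac{25}{6} + \left(21 - 7 \sqrt{2}\right)\right)^{2} = \left(\frac{151}{6} - 7 \sqrt{2}\right)^{2}$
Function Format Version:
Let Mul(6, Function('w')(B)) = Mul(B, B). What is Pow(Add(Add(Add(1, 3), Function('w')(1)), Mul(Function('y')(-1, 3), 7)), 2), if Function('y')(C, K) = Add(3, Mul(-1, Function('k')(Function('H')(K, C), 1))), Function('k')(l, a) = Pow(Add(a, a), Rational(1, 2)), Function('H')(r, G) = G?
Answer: Add(Rational(26329, 36), Mul(Rational(-1057, 3), Pow(2, Rational(1, 2)))) ≈ 233.09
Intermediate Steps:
Function('k')(l, a) = Mul(Pow(2, Rational(1, 2)), Pow(a, Rational(1, 2))) (Function('k')(l, a) = Pow(Mul(2, a), Rational(1, 2)) = Mul(Pow(2, Rational(1, 2)), Pow(a, Rational(1, 2))))
Function('w')(B) = Mul(Rational(1, 6), Pow(B, 2)) (Function('w')(B) = Mul(Rational(1, 6), Mul(B, B)) = Mul(Rational(1, 6), Pow(B, 2)))
Function('y')(C, K) = Add(3, Mul(-1, Pow(2, Rational(1, 2)))) (Function('y')(C, K) = Add(3, Mul(-1, Mul(Pow(2, Rational(1, 2)), Pow(1, Rational(1, 2))))) = Add(3, Mul(-1, Mul(Pow(2, Rational(1, 2)), 1))) = Add(3, Mul(-1, Pow(2, Rational(1, 2)))))
Pow(Add(Add(Add(1, 3), Function('w')(1)), Mul(Function('y')(-1, 3), 7)), 2) = Pow(Add(Add(Add(1, 3), Mul(Rational(1, 6), Pow(1, 2))), Mul(Add(3, Mul(-1, Pow(2, Rational(1, 2)))), 7)), 2) = Pow(Add(Add(4, Mul(Rational(1, 6), 1)), Add(21, Mul(-7, Pow(2, Rational(1, 2))))), 2) = Pow(Add(Add(4, Rational(1, 6)), Add(21, Mul(-7, Pow(2, Rational(1, 2))))), 2) = Pow(Add(Rational(25, 6), Add(21, Mul(-7, Pow(2, Rational(1, 2))))), 2) = Pow(Add(Rational(151, 6), Mul(-7, Pow(2, Rational(1, 2)))), 2)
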